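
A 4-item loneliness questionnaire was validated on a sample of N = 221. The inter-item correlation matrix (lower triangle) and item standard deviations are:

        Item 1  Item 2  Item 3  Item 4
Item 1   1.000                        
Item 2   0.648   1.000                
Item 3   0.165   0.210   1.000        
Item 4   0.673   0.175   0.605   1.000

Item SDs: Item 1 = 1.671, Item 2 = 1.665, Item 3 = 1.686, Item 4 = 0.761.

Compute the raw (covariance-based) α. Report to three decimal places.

Σσ²ᵢ = 1.671² + 1.665² + 1.686² + 0.761² = 8.9862
Covariances σ_ij = r_ij · s_i · s_j:
  σ(Item 1,Item 2) = 0.648 × 1.671 × 1.665 = 1.8029
  σ(Item 1,Item 3) = 0.165 × 1.671 × 1.686 = 0.4649
  σ(Item 1,Item 4) = 0.673 × 1.671 × 0.761 = 0.8558
  σ(Item 2,Item 3) = 0.210 × 1.665 × 1.686 = 0.5895
  σ(Item 2,Item 4) = 0.175 × 1.665 × 0.761 = 0.2217
  σ(Item 3,Item 4) = 0.605 × 1.686 × 0.761 = 0.7762
σ²_T = Σσ²ᵢ + 2·Σσ_ij = 8.9862 + 2 × 4.7110 = 18.4082
α = (4/3)·(1 − 8.9862/18.4082) = 0.682

α = 0.682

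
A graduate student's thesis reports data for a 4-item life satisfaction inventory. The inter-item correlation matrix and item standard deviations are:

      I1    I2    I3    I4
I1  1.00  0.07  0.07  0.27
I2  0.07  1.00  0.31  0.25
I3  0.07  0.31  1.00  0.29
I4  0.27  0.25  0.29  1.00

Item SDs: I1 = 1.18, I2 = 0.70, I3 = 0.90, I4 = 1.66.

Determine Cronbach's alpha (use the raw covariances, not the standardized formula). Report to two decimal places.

Σσ²ᵢ = 1.18² + 0.70² + 0.90² + 1.66² = 5.4480
Covariances σ_ij = r_ij · s_i · s_j:
  σ(I1,I2) = 0.07 × 1.18 × 0.70 = 0.0578
  σ(I1,I3) = 0.07 × 1.18 × 0.90 = 0.0743
  σ(I1,I4) = 0.27 × 1.18 × 1.66 = 0.5289
  σ(I2,I3) = 0.31 × 0.70 × 0.90 = 0.1953
  σ(I2,I4) = 0.25 × 0.70 × 1.66 = 0.2905
  σ(I3,I4) = 0.29 × 0.90 × 1.66 = 0.4333
σ²_T = Σσ²ᵢ + 2·Σσ_ij = 5.4480 + 2 × 1.5801 = 8.6082
α = (4/3)·(1 − 5.4480/8.6082) = 0.49

Cronbach's alpha = 0.49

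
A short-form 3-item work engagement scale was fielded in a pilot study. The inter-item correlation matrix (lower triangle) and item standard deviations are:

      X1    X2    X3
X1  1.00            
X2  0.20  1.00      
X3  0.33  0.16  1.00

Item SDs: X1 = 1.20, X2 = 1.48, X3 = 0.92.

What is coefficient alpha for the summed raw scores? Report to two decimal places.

Σσ²ᵢ = 1.20² + 1.48² + 0.92² = 4.4768
Covariances σ_ij = r_ij · s_i · s_j:
  σ(X1,X2) = 0.20 × 1.20 × 1.48 = 0.3552
  σ(X1,X3) = 0.33 × 1.20 × 0.92 = 0.3643
  σ(X2,X3) = 0.16 × 1.48 × 0.92 = 0.2179
σ²_T = Σσ²ᵢ + 2·Σσ_ij = 4.4768 + 2 × 0.9374 = 6.3516
α = (3/2)·(1 − 4.4768/6.3516) = 0.44

coefficient alpha = 0.44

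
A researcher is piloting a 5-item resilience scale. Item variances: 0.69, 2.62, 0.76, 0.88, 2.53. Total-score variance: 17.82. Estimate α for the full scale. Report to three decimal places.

Σσ²ᵢ = 0.69 + 2.62 + 0.76 + 0.88 + 2.53 = 7.48
α = (k/(k−1))·(1 − Σσ²ᵢ/σ²_total) = (5/4)·(1 − 7.48/17.82) = 0.725

α = 0.725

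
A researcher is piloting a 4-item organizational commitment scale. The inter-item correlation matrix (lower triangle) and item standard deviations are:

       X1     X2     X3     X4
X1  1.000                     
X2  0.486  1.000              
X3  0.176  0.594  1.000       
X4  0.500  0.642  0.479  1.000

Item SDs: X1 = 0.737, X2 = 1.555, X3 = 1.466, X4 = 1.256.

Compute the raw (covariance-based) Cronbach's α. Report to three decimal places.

Σσ²ᵢ = 0.737² + 1.555² + 1.466² + 1.256² = 6.6879
Covariances σ_ij = r_ij · s_i · s_j:
  σ(X1,X2) = 0.486 × 0.737 × 1.555 = 0.5570
  σ(X1,X3) = 0.176 × 0.737 × 1.466 = 0.1902
  σ(X1,X4) = 0.500 × 0.737 × 1.256 = 0.4628
  σ(X2,X3) = 0.594 × 1.555 × 1.466 = 1.3541
  σ(X2,X4) = 0.642 × 1.555 × 1.256 = 1.2539
  σ(X3,X4) = 0.479 × 1.466 × 1.256 = 0.8820
σ²_T = Σσ²ᵢ + 2·Σσ_ij = 6.6879 + 2 × 4.7000 = 16.0879
α = (4/3)·(1 − 6.6879/16.0879) = 0.779

α = 0.779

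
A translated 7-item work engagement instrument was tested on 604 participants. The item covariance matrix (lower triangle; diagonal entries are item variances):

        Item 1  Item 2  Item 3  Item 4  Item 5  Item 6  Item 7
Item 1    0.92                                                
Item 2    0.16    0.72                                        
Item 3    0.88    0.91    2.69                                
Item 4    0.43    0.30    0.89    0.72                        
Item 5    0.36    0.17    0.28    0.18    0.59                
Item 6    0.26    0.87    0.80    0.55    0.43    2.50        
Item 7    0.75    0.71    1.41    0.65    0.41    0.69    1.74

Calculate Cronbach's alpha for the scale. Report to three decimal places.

Σσᵢ² = 0.92 + 0.72 + 2.69 + 0.72 + 0.59 + 2.50 + 1.74 = 9.88
Sum of off-diagonal covariances = 12.09
total variance = 9.88 + 2 × 12.09 = 34.06
α = (k/(k−1))·(1 − Σσᵢ²/total variance) = (7/6)·(1 − 9.88/34.06) = 0.828

Cronbach's alpha = 0.828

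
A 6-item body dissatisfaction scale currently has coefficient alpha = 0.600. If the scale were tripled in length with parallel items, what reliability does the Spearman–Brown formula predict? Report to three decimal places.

predicted reliability = 0.818

Length factor m = 3
α' = m·α / (1 + (m−1)·α)
   = 3 × 0.600 / (1 + (3 − 1) × 0.600)
   = 1.8000 / 2.2000 = 0.818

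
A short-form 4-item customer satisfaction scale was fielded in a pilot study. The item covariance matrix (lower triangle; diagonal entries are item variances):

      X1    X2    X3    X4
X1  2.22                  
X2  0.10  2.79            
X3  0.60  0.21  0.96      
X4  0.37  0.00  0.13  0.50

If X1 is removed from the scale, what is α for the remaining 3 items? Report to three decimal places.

α = 0.207

Remaining items: X2, X3, X4 (k = 3).
ΣVar(i) = 2.79 + 0.96 + 0.50 = 4.25
σ²_total = 4.25 + 2 × 0.34 = 4.93
α (item deleted) = (3/2)·(1 − 4.25/4.93) = 0.207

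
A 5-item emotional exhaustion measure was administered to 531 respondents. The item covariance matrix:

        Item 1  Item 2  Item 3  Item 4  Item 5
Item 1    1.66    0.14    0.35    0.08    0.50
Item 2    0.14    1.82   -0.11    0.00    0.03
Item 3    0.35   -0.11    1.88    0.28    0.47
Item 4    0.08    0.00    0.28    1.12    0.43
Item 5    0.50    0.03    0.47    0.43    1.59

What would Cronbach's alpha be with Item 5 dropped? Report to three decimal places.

Remaining items: Item 1, Item 2, Item 3, Item 4 (k = 4).
sum of item variances = 1.66 + 1.82 + 1.88 + 1.12 = 6.48
σ²_total = 6.48 + 2 × 0.74 = 7.96
α (item deleted) = (4/3)·(1 − 6.48/7.96) = 0.248

Cronbach's alpha = 0.248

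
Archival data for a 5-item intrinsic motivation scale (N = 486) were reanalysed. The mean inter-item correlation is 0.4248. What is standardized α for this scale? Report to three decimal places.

standardized α = 0.787

Standardized α = k·r̄ / (1 + (k−1)·r̄) = 5 × 0.4248 / (1 + 4 × 0.4248)
  = 2.1240 / 2.6992 = 0.787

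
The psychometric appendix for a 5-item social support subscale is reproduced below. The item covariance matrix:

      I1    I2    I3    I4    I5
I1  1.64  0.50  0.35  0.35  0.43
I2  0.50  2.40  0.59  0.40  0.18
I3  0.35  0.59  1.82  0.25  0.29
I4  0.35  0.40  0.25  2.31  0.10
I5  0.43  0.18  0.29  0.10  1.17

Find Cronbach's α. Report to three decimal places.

Σσ²ᵢ = 1.64 + 2.40 + 1.82 + 2.31 + 1.17 = 9.34
Sum of off-diagonal covariances = 3.44
total variance = 9.34 + 2 × 3.44 = 16.22
α = (k/(k−1))·(1 − Σσ²ᵢ/total variance) = (5/4)·(1 − 9.34/16.22) = 0.530

Cronbach's α = 0.530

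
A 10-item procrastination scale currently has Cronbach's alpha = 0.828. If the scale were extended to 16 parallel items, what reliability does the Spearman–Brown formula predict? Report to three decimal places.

Length factor m = 16/10 = 1.6000
α' = m·α / (1 + (m−1)·α)
   = 16/10 × 0.828 / (1 + (16/10 − 1) × 0.828)
   = 1.3248 / 1.4968 = 0.885

predicted reliability = 0.885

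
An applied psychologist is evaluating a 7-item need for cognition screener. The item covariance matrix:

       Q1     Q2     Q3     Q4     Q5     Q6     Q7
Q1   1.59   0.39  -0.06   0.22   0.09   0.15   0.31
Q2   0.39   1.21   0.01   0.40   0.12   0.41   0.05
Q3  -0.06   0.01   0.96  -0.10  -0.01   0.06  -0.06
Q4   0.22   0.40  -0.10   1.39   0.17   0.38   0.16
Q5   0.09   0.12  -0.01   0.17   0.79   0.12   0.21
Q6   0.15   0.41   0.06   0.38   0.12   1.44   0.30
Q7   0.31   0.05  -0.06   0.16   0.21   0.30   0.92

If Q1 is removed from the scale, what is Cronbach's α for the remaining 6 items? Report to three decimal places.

α = 0.478

Remaining items: Q2, Q3, Q4, Q5, Q6, Q7 (k = 6).
Σσ²ᵢ = 1.21 + 0.96 + 1.39 + 0.79 + 1.44 + 0.92 = 6.71
total variance = 6.71 + 2 × 2.22 = 11.15
α (item deleted) = (6/5)·(1 − 6.71/11.15) = 0.478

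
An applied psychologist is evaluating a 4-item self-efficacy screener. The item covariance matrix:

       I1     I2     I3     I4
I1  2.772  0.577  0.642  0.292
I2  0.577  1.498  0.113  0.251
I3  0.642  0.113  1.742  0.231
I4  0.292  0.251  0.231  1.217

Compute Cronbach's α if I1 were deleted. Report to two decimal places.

Remaining items: I2, I3, I4 (k = 3).
Σσᵢ² = 1.498 + 1.742 + 1.217 = 4.457
total variance = 4.457 + 2 × 0.595 = 5.647
α (item deleted) = (3/2)·(1 − 4.457/5.647) = 0.32

Cronbach's α = 0.32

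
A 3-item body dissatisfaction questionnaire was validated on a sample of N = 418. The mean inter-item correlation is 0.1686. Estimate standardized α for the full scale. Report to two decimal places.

Standardized α = k·r̄ / (1 + (k−1)·r̄) = 3 × 0.1686 / (1 + 2 × 0.1686)
  = 0.5058 / 1.3372 = 0.38

α = 0.38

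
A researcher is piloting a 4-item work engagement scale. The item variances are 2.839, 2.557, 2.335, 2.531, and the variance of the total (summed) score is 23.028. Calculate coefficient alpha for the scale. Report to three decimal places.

α = 0.739

Σσ²ᵢ = 2.839 + 2.557 + 2.335 + 2.531 = 10.262
α = (k/(k−1))·(1 − Σσ²ᵢ/Var(T)) = (4/3)·(1 − 10.262/23.028) = 0.739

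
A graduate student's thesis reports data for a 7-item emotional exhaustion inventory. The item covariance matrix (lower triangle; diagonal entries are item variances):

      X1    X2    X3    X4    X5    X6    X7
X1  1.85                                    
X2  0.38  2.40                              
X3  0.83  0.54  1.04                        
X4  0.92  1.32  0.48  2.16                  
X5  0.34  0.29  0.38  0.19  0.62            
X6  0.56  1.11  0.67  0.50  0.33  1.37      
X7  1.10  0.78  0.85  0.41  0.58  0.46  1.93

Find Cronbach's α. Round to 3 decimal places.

ΣVar(i) = 1.85 + 2.40 + 1.04 + 2.16 + 0.62 + 1.37 + 1.93 = 11.37
Sum of the distinct covariances = 13.02
σ²_total = 11.37 + 2 × 13.02 = 37.41
α = (k/(k−1))·(1 − ΣVar(i)/σ²_total) = (7/6)·(1 − 11.37/37.41) = 0.812

α = 0.812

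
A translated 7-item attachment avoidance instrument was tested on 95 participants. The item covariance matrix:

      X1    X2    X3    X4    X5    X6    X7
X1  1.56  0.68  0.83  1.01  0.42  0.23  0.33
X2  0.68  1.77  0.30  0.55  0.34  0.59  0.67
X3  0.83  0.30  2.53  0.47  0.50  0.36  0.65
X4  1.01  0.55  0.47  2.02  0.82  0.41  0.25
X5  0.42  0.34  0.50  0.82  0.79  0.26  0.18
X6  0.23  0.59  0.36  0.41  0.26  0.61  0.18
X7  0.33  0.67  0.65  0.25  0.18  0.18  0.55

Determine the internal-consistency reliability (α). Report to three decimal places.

ΣVar(i) = 1.56 + 1.77 + 2.53 + 2.02 + 0.79 + 0.61 + 0.55 = 9.83
Sum of the distinct covariances = 10.03
σ²_total = 9.83 + 2 × 10.03 = 29.89
α = (k/(k−1))·(1 − ΣVar(i)/σ²_total) = (7/6)·(1 − 9.83/29.89) = 0.783

α = 0.783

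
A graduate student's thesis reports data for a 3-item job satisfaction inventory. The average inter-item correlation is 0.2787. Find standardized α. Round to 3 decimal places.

Standardized α = k·r̄ / (1 + (k−1)·r̄) = 3 × 0.2787 / (1 + 2 × 0.2787)
  = 0.8361 / 1.5574 = 0.537

α = 0.537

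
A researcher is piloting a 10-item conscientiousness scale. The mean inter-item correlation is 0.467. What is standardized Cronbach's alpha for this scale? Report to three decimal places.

α = 0.898

Standardized α = k·r̄ / (1 + (k−1)·r̄) = 10 × 0.467 / (1 + 9 × 0.467)
  = 4.6700 / 5.2030 = 0.898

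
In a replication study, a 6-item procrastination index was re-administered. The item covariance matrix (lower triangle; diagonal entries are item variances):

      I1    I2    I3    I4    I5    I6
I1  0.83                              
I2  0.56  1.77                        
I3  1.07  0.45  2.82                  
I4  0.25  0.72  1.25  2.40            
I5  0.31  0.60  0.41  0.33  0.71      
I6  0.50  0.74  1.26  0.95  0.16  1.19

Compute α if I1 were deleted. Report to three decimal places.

Remaining items: I2, I3, I4, I5, I6 (k = 5).
Σσ²ᵢ = 1.77 + 2.82 + 2.40 + 0.71 + 1.19 = 8.89
σ²_T = 8.89 + 2 × 6.87 = 22.63
α (item deleted) = (5/4)·(1 − 8.89/22.63) = 0.759

α = 0.759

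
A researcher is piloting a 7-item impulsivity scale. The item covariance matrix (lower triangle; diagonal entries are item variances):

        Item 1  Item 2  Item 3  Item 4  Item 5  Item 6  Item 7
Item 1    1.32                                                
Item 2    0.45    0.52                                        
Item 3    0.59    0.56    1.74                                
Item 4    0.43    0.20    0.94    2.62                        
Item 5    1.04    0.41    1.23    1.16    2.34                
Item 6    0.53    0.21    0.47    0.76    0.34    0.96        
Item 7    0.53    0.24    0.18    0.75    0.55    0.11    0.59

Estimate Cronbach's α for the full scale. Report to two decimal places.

Σσᵢ² = 1.32 + 0.52 + 1.74 + 2.62 + 2.34 + 0.96 + 0.59 = 10.09
Σ_{i<j} σ_ij = 11.68
σ²_T = 10.09 + 2 × 11.68 = 33.45
α = (k/(k−1))·(1 − Σσᵢ²/σ²_T) = (7/6)·(1 − 10.09/33.45) = 0.81

α = 0.81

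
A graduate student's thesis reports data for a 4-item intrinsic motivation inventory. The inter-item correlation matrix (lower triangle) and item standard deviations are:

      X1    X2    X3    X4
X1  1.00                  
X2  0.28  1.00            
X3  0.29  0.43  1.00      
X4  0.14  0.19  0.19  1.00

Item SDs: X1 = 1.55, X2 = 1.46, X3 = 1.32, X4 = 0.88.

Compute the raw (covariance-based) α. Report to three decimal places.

α = 0.580

Σσ²ᵢ = 1.55² + 1.46² + 1.32² + 0.88² = 7.0509
Covariances σ_ij = r_ij · s_i · s_j:
  σ(X1,X2) = 0.28 × 1.55 × 1.46 = 0.6336
  σ(X1,X3) = 0.29 × 1.55 × 1.32 = 0.5933
  σ(X1,X4) = 0.14 × 1.55 × 0.88 = 0.1910
  σ(X2,X3) = 0.43 × 1.46 × 1.32 = 0.8287
  σ(X2,X4) = 0.19 × 1.46 × 0.88 = 0.2441
  σ(X3,X4) = 0.19 × 1.32 × 0.88 = 0.2207
σ²_T = Σσ²ᵢ + 2·Σσ_ij = 7.0509 + 2 × 2.7114 = 12.4737
α = (4/3)·(1 − 7.0509/12.4737) = 0.580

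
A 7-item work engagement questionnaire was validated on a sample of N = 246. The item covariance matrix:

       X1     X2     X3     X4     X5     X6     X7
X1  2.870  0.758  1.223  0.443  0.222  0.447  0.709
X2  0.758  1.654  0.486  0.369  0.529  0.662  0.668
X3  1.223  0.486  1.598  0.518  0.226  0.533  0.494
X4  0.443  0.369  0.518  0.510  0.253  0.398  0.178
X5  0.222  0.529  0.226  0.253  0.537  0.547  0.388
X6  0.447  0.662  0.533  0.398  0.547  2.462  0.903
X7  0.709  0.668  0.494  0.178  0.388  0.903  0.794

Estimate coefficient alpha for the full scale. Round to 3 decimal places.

α = 0.791

Σσᵢ² = 2.870 + 1.654 + 1.598 + 0.510 + 0.537 + 2.462 + 0.794 = 10.425
Σ_{i<j} σ_ij = 10.954
Var(T) = 10.425 + 2 × 10.954 = 32.333
α = (k/(k−1))·(1 − Σσᵢ²/Var(T)) = (7/6)·(1 − 10.425/32.333) = 0.791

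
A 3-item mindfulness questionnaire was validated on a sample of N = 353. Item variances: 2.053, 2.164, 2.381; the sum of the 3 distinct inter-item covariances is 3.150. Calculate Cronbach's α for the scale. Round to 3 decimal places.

α = 0.733

sum of item variances = 2.053 + 2.164 + 2.381 = 6.598
Sum of distinct covariances = 3.150
total variance = sum of item variances + 2·Σcov = 6.598 + 2 × 3.150 = 12.898
α = (3/2)·(1 − 6.598/12.898) = 0.733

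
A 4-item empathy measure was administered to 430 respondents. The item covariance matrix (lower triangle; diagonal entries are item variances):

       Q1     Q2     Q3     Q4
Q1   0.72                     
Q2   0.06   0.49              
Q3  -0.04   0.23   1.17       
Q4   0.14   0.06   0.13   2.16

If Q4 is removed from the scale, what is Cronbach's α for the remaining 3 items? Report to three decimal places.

α = 0.260

Remaining items: Q1, Q2, Q3 (k = 3).
Σσᵢ² = 0.72 + 0.49 + 1.17 = 2.38
σ²_T = 2.38 + 2 × 0.25 = 2.88
α (item deleted) = (3/2)·(1 − 2.38/2.88) = 0.260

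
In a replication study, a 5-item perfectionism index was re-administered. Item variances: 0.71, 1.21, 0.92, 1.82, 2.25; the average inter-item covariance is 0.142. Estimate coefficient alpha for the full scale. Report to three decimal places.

Σσ²ᵢ = 0.71 + 1.21 + 0.92 + 1.82 + 2.25 = 6.91
Sum of the 10 distinct covariances = 10 × 0.142 = 1.420
total variance = Σσ²ᵢ + 2·Σcov = 6.91 + 2 × 1.420 = 9.750
α = (5/4)·(1 − 6.91/9.750) = 0.364

coefficient alpha = 0.364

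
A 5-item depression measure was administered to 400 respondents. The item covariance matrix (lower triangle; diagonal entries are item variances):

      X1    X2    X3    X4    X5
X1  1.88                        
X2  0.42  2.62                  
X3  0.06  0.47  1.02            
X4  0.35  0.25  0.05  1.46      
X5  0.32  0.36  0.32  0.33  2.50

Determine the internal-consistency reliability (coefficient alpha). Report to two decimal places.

α = 0.48

ΣVar(i) = 1.88 + 2.62 + 1.02 + 1.46 + 2.50 = 9.48
Sum of the distinct covariances = 2.93
σ²_total = 9.48 + 2 × 2.93 = 15.34
α = (k/(k−1))·(1 − ΣVar(i)/σ²_total) = (5/4)·(1 − 9.48/15.34) = 0.48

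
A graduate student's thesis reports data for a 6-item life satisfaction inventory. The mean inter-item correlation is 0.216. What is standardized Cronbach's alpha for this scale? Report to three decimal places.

α = 0.623

Standardized α = k·r̄ / (1 + (k−1)·r̄) = 6 × 0.216 / (1 + 5 × 0.216)
  = 1.2960 / 2.0800 = 0.623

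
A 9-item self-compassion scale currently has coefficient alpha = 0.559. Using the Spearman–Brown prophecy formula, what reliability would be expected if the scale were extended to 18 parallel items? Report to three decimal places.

Length factor m = 18/9 = 2.0000
α' = m·α / (1 + (m−1)·α)
   = 18/9 × 0.559 / (1 + (18/9 − 1) × 0.559)
   = 1.1180 / 1.5590 = 0.717

predicted reliability = 0.717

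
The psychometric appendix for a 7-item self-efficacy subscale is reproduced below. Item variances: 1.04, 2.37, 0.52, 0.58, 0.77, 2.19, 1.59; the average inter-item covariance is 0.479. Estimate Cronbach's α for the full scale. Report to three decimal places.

ΣVar(i) = 1.04 + 2.37 + 0.52 + 0.58 + 0.77 + 2.19 + 1.59 = 9.06
Sum of the 21 distinct covariances = 21 × 0.479 = 10.059
σ²_T = ΣVar(i) + 2·Σcov = 9.06 + 2 × 10.059 = 29.178
α = (7/6)·(1 − 9.06/29.178) = 0.804

Cronbach's α = 0.804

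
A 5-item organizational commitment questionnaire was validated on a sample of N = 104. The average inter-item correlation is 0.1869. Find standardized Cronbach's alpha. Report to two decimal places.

α = 0.53

Standardized α = k·r̄ / (1 + (k−1)·r̄) = 5 × 0.1869 / (1 + 4 × 0.1869)
  = 0.9345 / 1.7476 = 0.53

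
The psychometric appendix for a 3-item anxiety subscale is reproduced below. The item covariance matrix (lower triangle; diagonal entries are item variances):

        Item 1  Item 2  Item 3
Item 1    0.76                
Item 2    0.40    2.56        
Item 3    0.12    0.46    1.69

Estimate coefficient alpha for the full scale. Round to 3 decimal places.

ΣVar(i) = 0.76 + 2.56 + 1.69 = 5.01
Σ_{i<j} σ_ij = 0.98
Var(T) = 5.01 + 2 × 0.98 = 6.97
α = (k/(k−1))·(1 − ΣVar(i)/Var(T)) = (3/2)·(1 − 5.01/6.97) = 0.422

coefficient alpha = 0.422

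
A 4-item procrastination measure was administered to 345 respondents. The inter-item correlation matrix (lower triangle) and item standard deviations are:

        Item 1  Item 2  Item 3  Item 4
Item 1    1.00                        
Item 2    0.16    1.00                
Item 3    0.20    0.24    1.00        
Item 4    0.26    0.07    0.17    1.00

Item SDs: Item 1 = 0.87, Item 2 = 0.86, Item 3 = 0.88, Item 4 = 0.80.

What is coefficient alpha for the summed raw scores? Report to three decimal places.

Σσ²ᵢ = 0.87² + 0.86² + 0.88² + 0.80² = 2.9109
Covariances σ_ij = r_ij · s_i · s_j:
  σ(Item 1,Item 2) = 0.16 × 0.87 × 0.86 = 0.1197
  σ(Item 1,Item 3) = 0.20 × 0.87 × 0.88 = 0.1531
  σ(Item 1,Item 4) = 0.26 × 0.87 × 0.80 = 0.1810
  σ(Item 2,Item 3) = 0.24 × 0.86 × 0.88 = 0.1816
  σ(Item 2,Item 4) = 0.07 × 0.86 × 0.80 = 0.0482
  σ(Item 3,Item 4) = 0.17 × 0.88 × 0.80 = 0.1197
σ²_T = Σσ²ᵢ + 2·Σσ_ij = 2.9109 + 2 × 0.8033 = 4.5175
α = (4/3)·(1 − 2.9109/4.5175) = 0.474

α = 0.474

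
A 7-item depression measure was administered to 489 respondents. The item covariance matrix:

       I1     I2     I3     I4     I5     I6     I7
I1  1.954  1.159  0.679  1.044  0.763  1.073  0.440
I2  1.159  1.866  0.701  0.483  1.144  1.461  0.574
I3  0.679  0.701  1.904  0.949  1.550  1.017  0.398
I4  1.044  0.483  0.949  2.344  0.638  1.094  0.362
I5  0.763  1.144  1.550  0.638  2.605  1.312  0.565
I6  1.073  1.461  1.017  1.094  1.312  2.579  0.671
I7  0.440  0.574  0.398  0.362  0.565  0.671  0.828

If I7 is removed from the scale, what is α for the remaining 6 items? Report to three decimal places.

α = 0.833

Remaining items: I1, I2, I3, I4, I5, I6 (k = 6).
sum of item variances = 1.954 + 1.866 + 1.904 + 2.344 + 2.605 + 2.579 = 13.252
Var(T) = 13.252 + 2 × 15.067 = 43.386
α (item deleted) = (6/5)·(1 − 13.252/43.386) = 0.833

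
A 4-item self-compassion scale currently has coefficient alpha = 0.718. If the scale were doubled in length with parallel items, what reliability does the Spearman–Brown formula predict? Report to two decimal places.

Length factor m = 2
α' = m·α / (1 + (m−1)·α)
   = 2 × 0.718 / (1 + (2 − 1) × 0.718)
   = 1.4360 / 1.7180 = 0.84

predicted reliability = 0.84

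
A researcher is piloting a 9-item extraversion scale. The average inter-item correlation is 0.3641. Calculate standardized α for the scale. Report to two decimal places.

standardized α = 0.84

Standardized α = k·r̄ / (1 + (k−1)·r̄) = 9 × 0.3641 / (1 + 8 × 0.3641)
  = 3.2769 / 3.9128 = 0.84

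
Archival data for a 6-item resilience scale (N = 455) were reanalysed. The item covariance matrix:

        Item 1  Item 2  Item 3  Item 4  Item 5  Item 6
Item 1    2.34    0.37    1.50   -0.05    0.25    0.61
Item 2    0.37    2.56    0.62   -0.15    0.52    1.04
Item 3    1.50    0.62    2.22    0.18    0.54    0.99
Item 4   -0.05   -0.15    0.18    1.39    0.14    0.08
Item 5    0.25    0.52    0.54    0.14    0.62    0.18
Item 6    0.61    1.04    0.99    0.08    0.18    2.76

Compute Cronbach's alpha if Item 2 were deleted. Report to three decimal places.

Remaining items: Item 1, Item 3, Item 4, Item 5, Item 6 (k = 5).
sum of item variances = 2.34 + 2.22 + 1.39 + 0.62 + 2.76 = 9.33
σ²_T = 9.33 + 2 × 4.42 = 18.17
α (item deleted) = (5/4)·(1 − 9.33/18.17) = 0.608

α = 0.608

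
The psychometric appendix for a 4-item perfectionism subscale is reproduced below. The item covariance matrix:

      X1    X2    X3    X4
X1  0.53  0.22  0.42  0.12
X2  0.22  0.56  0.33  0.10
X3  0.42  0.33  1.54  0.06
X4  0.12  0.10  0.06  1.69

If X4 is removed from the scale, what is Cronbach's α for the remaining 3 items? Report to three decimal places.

Cronbach's α = 0.637

Remaining items: X1, X2, X3 (k = 3).
sum of item variances = 0.53 + 0.56 + 1.54 = 2.63
σ²_total = 2.63 + 2 × 0.97 = 4.57
α (item deleted) = (3/2)·(1 − 2.63/4.57) = 0.637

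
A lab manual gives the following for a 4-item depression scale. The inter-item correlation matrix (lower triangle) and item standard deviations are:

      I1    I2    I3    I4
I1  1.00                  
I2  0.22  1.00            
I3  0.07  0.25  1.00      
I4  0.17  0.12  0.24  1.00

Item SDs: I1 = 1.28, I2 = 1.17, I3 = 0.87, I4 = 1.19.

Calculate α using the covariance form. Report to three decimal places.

α = 0.454

Σσ²ᵢ = 1.28² + 1.17² + 0.87² + 1.19² = 5.1803
Covariances σ_ij = r_ij · s_i · s_j:
  σ(I1,I2) = 0.22 × 1.28 × 1.17 = 0.3295
  σ(I1,I3) = 0.07 × 1.28 × 0.87 = 0.0780
  σ(I1,I4) = 0.17 × 1.28 × 1.19 = 0.2589
  σ(I2,I3) = 0.25 × 1.17 × 0.87 = 0.2545
  σ(I2,I4) = 0.12 × 1.17 × 1.19 = 0.1671
  σ(I3,I4) = 0.24 × 0.87 × 1.19 = 0.2485
σ²_T = Σσ²ᵢ + 2·Σσ_ij = 5.1803 + 2 × 1.3365 = 7.8533
α = (4/3)·(1 − 5.1803/7.8533) = 0.454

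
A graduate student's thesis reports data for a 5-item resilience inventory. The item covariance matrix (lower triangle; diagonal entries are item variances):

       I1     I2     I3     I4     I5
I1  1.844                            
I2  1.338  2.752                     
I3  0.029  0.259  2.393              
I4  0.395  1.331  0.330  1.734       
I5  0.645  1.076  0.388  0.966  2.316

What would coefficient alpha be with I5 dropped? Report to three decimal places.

coefficient alpha = 0.610

Remaining items: I1, I2, I3, I4 (k = 4).
Σσ²ᵢ = 1.844 + 2.752 + 2.393 + 1.734 = 8.723
σ²_total = 8.723 + 2 × 3.682 = 16.087
α (item deleted) = (4/3)·(1 − 8.723/16.087) = 0.610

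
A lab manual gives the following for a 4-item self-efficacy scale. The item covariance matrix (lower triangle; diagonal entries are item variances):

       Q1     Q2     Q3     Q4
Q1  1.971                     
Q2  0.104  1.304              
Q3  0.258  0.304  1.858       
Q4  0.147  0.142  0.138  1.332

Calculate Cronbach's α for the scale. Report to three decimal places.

Cronbach's α = 0.337

Σσᵢ² = 1.971 + 1.304 + 1.858 + 1.332 = 6.465
Sum of the distinct covariances = 1.093
σ²_T = 6.465 + 2 × 1.093 = 8.651
α = (k/(k−1))·(1 − Σσᵢ²/σ²_T) = (4/3)·(1 − 6.465/8.651) = 0.337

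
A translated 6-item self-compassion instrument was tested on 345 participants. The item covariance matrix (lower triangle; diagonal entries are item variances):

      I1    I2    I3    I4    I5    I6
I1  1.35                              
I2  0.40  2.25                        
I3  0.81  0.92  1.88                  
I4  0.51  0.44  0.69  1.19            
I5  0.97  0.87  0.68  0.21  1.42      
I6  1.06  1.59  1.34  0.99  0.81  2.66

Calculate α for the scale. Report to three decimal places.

α = 0.835

Σσᵢ² = 1.35 + 2.25 + 1.88 + 1.19 + 1.42 + 2.66 = 10.75
Sum of off-diagonal covariances = 12.29
total variance = 10.75 + 2 × 12.29 = 35.33
α = (k/(k−1))·(1 − Σσᵢ²/total variance) = (6/5)·(1 − 10.75/35.33) = 0.835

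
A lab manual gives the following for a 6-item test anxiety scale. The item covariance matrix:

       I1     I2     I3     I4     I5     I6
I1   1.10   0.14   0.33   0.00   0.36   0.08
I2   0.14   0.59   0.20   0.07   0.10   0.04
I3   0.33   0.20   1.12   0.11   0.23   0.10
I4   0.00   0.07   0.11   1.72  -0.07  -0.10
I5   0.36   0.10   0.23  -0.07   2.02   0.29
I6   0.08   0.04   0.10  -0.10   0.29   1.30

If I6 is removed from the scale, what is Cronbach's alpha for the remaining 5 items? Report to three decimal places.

Remaining items: I1, I2, I3, I4, I5 (k = 5).
sum of item variances = 1.10 + 0.59 + 1.12 + 1.72 + 2.02 = 6.55
Var(T) = 6.55 + 2 × 1.47 = 9.49
α (item deleted) = (5/4)·(1 − 6.55/9.49) = 0.387

Cronbach's alpha = 0.387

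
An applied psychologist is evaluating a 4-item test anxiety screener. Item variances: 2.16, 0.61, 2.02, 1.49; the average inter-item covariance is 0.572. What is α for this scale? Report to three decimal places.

Σσᵢ² = 2.16 + 0.61 + 2.02 + 1.49 = 6.28
Sum of the 6 distinct covariances = 6 × 0.572 = 3.432
Var(T) = Σσᵢ² + 2·Σcov = 6.28 + 2 × 3.432 = 13.144
α = (4/3)·(1 − 6.28/13.144) = 0.696

α = 0.696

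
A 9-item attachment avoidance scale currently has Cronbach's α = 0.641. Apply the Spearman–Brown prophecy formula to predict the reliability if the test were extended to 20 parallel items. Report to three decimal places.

predicted reliability = 0.799

Length factor m = 20/9 = 2.2222
α' = m·α / (1 + (m−1)·α)
   = 20/9 × 0.641 / (1 + (20/9 − 1) × 0.641)
   = 1.4244 / 1.7834 = 0.799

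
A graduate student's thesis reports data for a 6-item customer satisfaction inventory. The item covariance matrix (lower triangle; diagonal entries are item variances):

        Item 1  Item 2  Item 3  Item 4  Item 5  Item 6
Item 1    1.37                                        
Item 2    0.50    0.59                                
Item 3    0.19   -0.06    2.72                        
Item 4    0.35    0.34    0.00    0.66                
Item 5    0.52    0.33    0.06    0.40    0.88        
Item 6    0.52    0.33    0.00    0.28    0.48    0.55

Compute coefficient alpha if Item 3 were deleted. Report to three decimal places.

coefficient alpha = 0.833

Remaining items: Item 1, Item 2, Item 4, Item 5, Item 6 (k = 5).
Σσ²ᵢ = 1.37 + 0.59 + 0.66 + 0.88 + 0.55 = 4.05
σ²_total = 4.05 + 2 × 4.05 = 12.15
α (item deleted) = (5/4)·(1 − 4.05/12.15) = 0.833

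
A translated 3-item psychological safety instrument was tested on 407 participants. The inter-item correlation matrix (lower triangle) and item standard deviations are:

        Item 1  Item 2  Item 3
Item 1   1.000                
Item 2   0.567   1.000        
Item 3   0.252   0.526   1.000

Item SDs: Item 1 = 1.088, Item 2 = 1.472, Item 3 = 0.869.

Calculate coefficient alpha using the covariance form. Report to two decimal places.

α = 0.70

Σσ²ᵢ = 1.088² + 1.472² + 0.869² = 4.1057
Covariances σ_ij = r_ij · s_i · s_j:
  σ(Item 1,Item 2) = 0.567 × 1.088 × 1.472 = 0.9081
  σ(Item 1,Item 3) = 0.252 × 1.088 × 0.869 = 0.2383
  σ(Item 2,Item 3) = 0.526 × 1.472 × 0.869 = 0.6728
σ²_T = Σσ²ᵢ + 2·Σσ_ij = 4.1057 + 2 × 1.8192 = 7.7441
α = (3/2)·(1 − 4.1057/7.7441) = 0.70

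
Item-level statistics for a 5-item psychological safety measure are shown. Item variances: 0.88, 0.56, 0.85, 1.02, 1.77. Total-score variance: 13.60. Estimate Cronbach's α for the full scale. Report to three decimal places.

Cronbach's α = 0.783

ΣVar(i) = 0.88 + 0.56 + 0.85 + 1.02 + 1.77 = 5.08
α = (k/(k−1))·(1 − ΣVar(i)/σ²_T) = (5/4)·(1 − 5.08/13.60) = 0.783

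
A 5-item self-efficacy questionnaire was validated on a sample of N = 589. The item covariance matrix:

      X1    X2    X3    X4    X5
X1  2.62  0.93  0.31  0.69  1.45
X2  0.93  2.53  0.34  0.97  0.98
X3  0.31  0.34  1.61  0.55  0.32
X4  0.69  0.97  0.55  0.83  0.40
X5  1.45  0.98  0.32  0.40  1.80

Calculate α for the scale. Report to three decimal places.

Σσ²ᵢ = 2.62 + 2.53 + 1.61 + 0.83 + 1.80 = 9.39
Sum of off-diagonal covariances = 6.94
Var(T) = 9.39 + 2 × 6.94 = 23.27
α = (k/(k−1))·(1 − Σσ²ᵢ/Var(T)) = (5/4)·(1 − 9.39/23.27) = 0.746

α = 0.746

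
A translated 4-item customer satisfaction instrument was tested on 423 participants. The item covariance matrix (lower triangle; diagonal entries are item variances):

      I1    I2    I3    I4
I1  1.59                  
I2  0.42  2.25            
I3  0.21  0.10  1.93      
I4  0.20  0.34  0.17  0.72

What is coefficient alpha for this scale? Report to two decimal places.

ΣVar(i) = 1.59 + 2.25 + 1.93 + 0.72 = 6.49
Σ_{i<j} σ_ij = 1.44
Var(T) = 6.49 + 2 × 1.44 = 9.37
α = (k/(k−1))·(1 − ΣVar(i)/Var(T)) = (4/3)·(1 − 6.49/9.37) = 0.41

α = 0.41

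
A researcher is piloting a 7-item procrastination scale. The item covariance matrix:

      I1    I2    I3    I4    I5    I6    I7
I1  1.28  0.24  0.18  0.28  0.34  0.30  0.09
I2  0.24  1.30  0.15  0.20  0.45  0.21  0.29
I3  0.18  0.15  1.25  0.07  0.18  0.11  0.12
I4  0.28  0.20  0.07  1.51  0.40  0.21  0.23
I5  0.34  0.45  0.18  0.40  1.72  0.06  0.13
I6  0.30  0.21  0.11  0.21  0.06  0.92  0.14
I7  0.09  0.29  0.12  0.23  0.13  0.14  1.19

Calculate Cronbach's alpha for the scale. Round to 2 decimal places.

ΣVar(i) = 1.28 + 1.30 + 1.25 + 1.51 + 1.72 + 0.92 + 1.19 = 9.17
Sum of off-diagonal covariances = 4.38
Var(T) = 9.17 + 2 × 4.38 = 17.93
α = (k/(k−1))·(1 − ΣVar(i)/Var(T)) = (7/6)·(1 − 9.17/17.93) = 0.57

α = 0.57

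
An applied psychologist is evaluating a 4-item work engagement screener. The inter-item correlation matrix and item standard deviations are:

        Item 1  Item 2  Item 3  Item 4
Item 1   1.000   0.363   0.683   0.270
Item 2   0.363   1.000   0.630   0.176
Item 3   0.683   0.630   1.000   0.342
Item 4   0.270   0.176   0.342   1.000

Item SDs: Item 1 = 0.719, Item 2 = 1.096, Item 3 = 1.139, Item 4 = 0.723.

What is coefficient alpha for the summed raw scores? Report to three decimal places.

Σσ²ᵢ = 0.719² + 1.096² + 1.139² + 0.723² = 3.5382
Covariances σ_ij = r_ij · s_i · s_j:
  σ(Item 1,Item 2) = 0.363 × 0.719 × 1.096 = 0.2861
  σ(Item 1,Item 3) = 0.683 × 0.719 × 1.139 = 0.5593
  σ(Item 1,Item 4) = 0.270 × 0.719 × 0.723 = 0.1404
  σ(Item 2,Item 3) = 0.630 × 1.096 × 1.139 = 0.7865
  σ(Item 2,Item 4) = 0.176 × 1.096 × 0.723 = 0.1395
  σ(Item 3,Item 4) = 0.342 × 1.139 × 0.723 = 0.2816
σ²_T = Σσ²ᵢ + 2·Σσ_ij = 3.5382 + 2 × 2.1934 = 7.9250
α = (4/3)·(1 − 3.5382/7.9250) = 0.738

α = 0.738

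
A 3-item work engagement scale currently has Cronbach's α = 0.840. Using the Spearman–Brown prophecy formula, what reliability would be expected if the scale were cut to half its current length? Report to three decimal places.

predicted reliability = 0.724

Length factor m = 1/2
α' = m·α / (1 − (1−m)·α)
   = 1/2 × 0.840 / (1 − (1 − 1/2) × 0.840)
   = 0.4200 / 0.5800 = 0.724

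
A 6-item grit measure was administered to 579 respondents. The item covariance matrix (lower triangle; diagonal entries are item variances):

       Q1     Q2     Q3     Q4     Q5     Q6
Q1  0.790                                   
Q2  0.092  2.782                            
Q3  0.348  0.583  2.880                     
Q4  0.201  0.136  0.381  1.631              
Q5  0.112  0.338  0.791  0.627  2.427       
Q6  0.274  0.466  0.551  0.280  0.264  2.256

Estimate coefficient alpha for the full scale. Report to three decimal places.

ΣVar(i) = 0.790 + 2.782 + 2.880 + 1.631 + 2.427 + 2.256 = 12.766
Sum of off-diagonal covariances = 5.444
σ²_total = 12.766 + 2 × 5.444 = 23.654
α = (k/(k−1))·(1 − ΣVar(i)/σ²_total) = (6/5)·(1 − 12.766/23.654) = 0.552

coefficient alpha = 0.552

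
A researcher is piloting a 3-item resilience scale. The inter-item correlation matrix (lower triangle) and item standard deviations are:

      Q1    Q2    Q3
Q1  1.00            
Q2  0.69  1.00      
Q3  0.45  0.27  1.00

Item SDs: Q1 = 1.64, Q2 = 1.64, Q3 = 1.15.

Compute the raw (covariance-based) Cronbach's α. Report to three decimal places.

Cronbach's α = 0.734

Σσ²ᵢ = 1.64² + 1.64² + 1.15² = 6.7017
Covariances σ_ij = r_ij · s_i · s_j:
  σ(Q1,Q2) = 0.69 × 1.64 × 1.64 = 1.8558
  σ(Q1,Q3) = 0.45 × 1.64 × 1.15 = 0.8487
  σ(Q2,Q3) = 0.27 × 1.64 × 1.15 = 0.5092
σ²_T = Σσ²ᵢ + 2·Σσ_ij = 6.7017 + 2 × 3.2137 = 13.1291
α = (3/2)·(1 − 6.7017/13.1291) = 0.734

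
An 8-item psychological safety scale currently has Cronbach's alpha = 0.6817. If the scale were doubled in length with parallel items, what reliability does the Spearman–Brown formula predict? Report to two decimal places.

predicted reliability = 0.81

Length factor m = 2
α' = m·α / (1 + (m−1)·α)
   = 2 × 0.6817 / (1 + (2 − 1) × 0.6817)
   = 1.3634 / 1.6817 = 0.81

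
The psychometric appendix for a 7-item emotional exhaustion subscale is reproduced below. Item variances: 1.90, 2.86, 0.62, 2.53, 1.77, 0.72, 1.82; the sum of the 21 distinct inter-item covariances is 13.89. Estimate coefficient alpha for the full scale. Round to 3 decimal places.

α = 0.810

Σσᵢ² = 1.90 + 2.86 + 0.62 + 2.53 + 1.77 + 0.72 + 1.82 = 12.22
Sum of distinct covariances = 13.89
σ²_total = Σσᵢ² + 2·Σcov = 12.22 + 2 × 13.89 = 40.00
α = (7/6)·(1 − 12.22/40.00) = 0.810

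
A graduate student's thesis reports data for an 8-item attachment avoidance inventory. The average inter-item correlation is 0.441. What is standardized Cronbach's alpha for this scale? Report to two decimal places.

Standardized α = k·r̄ / (1 + (k−1)·r̄) = 8 × 0.441 / (1 + 7 × 0.441)
  = 3.5280 / 4.0870 = 0.86

standardized Cronbach's alpha = 0.86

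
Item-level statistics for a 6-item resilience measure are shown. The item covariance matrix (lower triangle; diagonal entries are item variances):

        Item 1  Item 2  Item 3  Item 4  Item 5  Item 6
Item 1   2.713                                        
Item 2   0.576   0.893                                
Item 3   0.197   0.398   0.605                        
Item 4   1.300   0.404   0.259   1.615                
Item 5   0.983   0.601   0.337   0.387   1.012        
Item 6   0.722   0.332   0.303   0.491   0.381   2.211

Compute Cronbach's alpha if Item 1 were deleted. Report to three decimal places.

Remaining items: Item 2, Item 3, Item 4, Item 5, Item 6 (k = 5).
ΣVar(i) = 0.893 + 0.605 + 1.615 + 1.012 + 2.211 = 6.336
Var(T) = 6.336 + 2 × 3.893 = 14.122
α (item deleted) = (5/4)·(1 − 6.336/14.122) = 0.689

Cronbach's alpha = 0.689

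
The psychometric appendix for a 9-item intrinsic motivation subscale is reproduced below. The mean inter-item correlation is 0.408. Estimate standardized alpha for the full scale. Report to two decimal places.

Standardized α = k·r̄ / (1 + (k−1)·r̄) = 9 × 0.408 / (1 + 8 × 0.408)
  = 3.6720 / 4.2640 = 0.86

standardized alpha = 0.86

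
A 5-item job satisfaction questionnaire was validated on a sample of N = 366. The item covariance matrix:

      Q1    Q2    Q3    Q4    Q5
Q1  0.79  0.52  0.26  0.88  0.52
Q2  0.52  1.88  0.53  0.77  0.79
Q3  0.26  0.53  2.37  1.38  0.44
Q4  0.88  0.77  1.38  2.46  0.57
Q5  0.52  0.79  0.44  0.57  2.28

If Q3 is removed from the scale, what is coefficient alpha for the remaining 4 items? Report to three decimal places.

Remaining items: Q1, Q2, Q4, Q5 (k = 4).
Σσ²ᵢ = 0.79 + 1.88 + 2.46 + 2.28 = 7.41
σ²_T = 7.41 + 2 × 4.05 = 15.51
α (item deleted) = (4/3)·(1 − 7.41/15.51) = 0.696

α = 0.696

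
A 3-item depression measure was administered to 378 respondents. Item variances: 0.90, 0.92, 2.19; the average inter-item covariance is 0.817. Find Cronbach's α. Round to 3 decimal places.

Σσ²ᵢ = 0.90 + 0.92 + 2.19 = 4.01
Sum of the 3 distinct covariances = 3 × 0.817 = 2.451
σ²_total = Σσ²ᵢ + 2·Σcov = 4.01 + 2 × 2.451 = 8.912
α = (3/2)·(1 − 4.01/8.912) = 0.825

α = 0.825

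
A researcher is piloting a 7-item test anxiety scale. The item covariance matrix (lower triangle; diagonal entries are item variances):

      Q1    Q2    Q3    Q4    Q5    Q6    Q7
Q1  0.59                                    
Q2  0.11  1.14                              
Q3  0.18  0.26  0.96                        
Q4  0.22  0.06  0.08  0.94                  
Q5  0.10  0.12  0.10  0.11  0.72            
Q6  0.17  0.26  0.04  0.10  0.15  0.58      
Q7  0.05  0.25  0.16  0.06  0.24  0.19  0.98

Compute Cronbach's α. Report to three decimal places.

Cronbach's α = 0.589

Σσᵢ² = 0.59 + 1.14 + 0.96 + 0.94 + 0.72 + 0.58 + 0.98 = 5.91
Sum of off-diagonal covariances = 3.01
σ²_T = 5.91 + 2 × 3.01 = 11.93
α = (k/(k−1))·(1 − Σσᵢ²/σ²_T) = (7/6)·(1 − 5.91/11.93) = 0.589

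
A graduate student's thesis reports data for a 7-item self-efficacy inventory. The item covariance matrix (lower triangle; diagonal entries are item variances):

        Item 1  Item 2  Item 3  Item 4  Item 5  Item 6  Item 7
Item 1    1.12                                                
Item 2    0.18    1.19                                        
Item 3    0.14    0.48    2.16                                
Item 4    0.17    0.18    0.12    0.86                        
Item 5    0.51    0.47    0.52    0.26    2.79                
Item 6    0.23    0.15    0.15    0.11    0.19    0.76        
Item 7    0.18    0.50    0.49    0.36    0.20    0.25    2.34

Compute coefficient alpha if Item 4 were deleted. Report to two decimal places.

Remaining items: Item 1, Item 2, Item 3, Item 5, Item 6, Item 7 (k = 6).
ΣVar(i) = 1.12 + 1.19 + 2.16 + 2.79 + 0.76 + 2.34 = 10.36
σ²_total = 10.36 + 2 × 4.64 = 19.64
α (item deleted) = (6/5)·(1 − 10.36/19.64) = 0.57

coefficient alpha = 0.57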